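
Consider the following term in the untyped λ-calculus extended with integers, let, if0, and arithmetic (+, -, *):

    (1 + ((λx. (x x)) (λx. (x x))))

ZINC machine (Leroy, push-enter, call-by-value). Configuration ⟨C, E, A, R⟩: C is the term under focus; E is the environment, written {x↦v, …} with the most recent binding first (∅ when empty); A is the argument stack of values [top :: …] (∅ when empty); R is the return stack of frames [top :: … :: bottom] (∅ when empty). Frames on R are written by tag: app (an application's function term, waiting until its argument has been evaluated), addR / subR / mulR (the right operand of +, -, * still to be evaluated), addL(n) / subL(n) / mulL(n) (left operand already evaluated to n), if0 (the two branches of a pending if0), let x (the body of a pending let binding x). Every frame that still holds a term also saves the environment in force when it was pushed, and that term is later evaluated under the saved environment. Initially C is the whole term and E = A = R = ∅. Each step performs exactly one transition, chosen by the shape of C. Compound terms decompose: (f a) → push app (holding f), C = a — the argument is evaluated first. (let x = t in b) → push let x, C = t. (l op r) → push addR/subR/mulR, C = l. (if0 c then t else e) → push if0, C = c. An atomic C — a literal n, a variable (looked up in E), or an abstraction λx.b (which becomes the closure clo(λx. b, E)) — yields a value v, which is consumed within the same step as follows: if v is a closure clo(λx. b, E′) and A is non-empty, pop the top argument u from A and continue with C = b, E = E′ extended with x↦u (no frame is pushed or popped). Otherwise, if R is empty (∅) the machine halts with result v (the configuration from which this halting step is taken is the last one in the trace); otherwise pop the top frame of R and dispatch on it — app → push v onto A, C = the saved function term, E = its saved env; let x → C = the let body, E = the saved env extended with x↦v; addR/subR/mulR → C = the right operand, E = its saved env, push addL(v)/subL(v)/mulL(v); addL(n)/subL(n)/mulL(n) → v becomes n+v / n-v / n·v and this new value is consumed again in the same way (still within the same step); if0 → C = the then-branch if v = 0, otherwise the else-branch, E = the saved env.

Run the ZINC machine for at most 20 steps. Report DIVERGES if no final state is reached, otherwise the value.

Answer: DIVERGES (no final state within 20 steps)

Execution trace:
step 0: ⟨C=(1 + ((λx. (x x)) (λx. (x x)))); E=∅; A=∅; R=∅⟩
step 1: ⟨C=1; E=∅; A=∅; R=[addR]⟩
step 2: ⟨C=((λx. (x x)) (λx. (x x))); E=∅; A=∅; R=[addL(1)]⟩
step 3: ⟨C=(λx. (x x)); E=∅; A=∅; R=[app :: addL(1)]⟩
step 4: ⟨C=(λx. (x x)); E=∅; A=[clo(λx. (x x), ∅)]; R=[addL(1)]⟩
step 5: ⟨C=(x x); E={x↦clo(λx. (x x), ∅)}; A=∅; R=[addL(1)]⟩
step 6: ⟨C=x; E={x↦clo(λx. (x x), ∅)}; A=∅; R=[app :: addL(1)]⟩
step 7: ⟨C=x; E={x↦clo(λx. (x x), ∅)}; A=[clo(λx. (x x), ∅)]; R=[addL(1)]⟩
… configuration repeats with period 3 (steps 5–7 recur indefinitely) …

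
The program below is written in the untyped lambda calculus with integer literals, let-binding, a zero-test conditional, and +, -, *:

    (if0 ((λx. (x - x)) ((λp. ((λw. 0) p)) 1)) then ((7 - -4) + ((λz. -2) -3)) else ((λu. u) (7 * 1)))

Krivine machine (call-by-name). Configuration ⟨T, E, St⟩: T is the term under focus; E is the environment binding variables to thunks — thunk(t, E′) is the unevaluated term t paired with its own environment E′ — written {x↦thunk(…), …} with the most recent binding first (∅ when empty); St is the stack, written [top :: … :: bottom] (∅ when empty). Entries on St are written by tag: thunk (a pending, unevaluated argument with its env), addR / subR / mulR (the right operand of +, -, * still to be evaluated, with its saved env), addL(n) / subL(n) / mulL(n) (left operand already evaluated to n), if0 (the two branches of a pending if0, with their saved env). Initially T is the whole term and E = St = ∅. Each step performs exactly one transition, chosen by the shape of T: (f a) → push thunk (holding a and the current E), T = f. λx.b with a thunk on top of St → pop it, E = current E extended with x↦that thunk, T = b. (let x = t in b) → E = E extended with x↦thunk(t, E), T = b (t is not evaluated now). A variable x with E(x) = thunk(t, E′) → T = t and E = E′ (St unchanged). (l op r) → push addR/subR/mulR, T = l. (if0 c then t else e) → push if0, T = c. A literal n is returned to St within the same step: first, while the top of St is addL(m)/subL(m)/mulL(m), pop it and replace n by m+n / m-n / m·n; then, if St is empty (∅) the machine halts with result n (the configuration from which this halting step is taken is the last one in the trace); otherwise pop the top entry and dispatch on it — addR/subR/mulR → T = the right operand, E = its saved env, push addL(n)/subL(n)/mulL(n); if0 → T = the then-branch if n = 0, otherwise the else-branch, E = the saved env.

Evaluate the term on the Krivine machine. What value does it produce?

[0] ⟨T=(if0 ((λx. (x - x)) ((λp. ((λw. 0) p)) 1)) then ((7 - -4) + ((λz. -2) -3)) else ((λu. u) (7 * 1))); E=∅; St=∅⟩
[1] ⟨T=((λx. (x - x)) ((λp. ((λw. 0) p)) 1)); E=∅; St=[if0]⟩
[2] ⟨T=(λx. (x - x)); E=∅; St=[thunk :: if0]⟩
[3] ⟨T=(x - x); E={x↦thunk(((λp. ((λw. 0) p)) 1), ∅)}; St=[if0]⟩
[4] ⟨T=x; E={x↦thunk(((λp. ((λw. 0) p)) 1), ∅)}; St=[subR :: if0]⟩
[5] ⟨T=((λp. ((λw. 0) p)) 1); E=∅; St=[subR :: if0]⟩
[6] ⟨T=(λp. ((λw. 0) p)); E=∅; St=[thunk :: subR :: if0]⟩
[7] ⟨T=((λw. 0) p); E={p↦thunk(1, ∅)}; St=[subR :: if0]⟩
[8] ⟨T=(λw. 0); E={p↦thunk(1, ∅)}; St=[thunk :: subR :: if0]⟩
[9] ⟨T=0; E={w↦thunk(p, {p↦thunk(1, ∅)}), p↦thunk(1, ∅)}; St=[subR :: if0]⟩
[10] ⟨T=x; E={x↦thunk(((λp. ((λw. 0) p)) 1), ∅)}; St=[subL(0) :: if0]⟩
[11] ⟨T=((λp. ((λw. 0) p)) 1); E=∅; St=[subL(0) :: if0]⟩
[12] ⟨T=(λp. ((λw. 0) p)); E=∅; St=[thunk :: subL(0) :: if0]⟩
[13] ⟨T=((λw. 0) p); E={p↦thunk(1, ∅)}; St=[subL(0) :: if0]⟩
[14] ⟨T=(λw. 0); E={p↦thunk(1, ∅)}; St=[thunk :: subL(0) :: if0]⟩
[15] ⟨T=0; E={w↦thunk(p, {p↦thunk(1, ∅)}), p↦thunk(1, ∅)}; St=[subL(0) :: if0]⟩
[16] ⟨T=((7 - -4) + ((λz. -2) -3)); E=∅; St=∅⟩
[17] ⟨T=(7 - -4); E=∅; St=[addR]⟩
[18] ⟨T=7; E=∅; St=[subR :: addR]⟩
[19] ⟨T=-4; E=∅; St=[subL(7) :: addR]⟩
[20] ⟨T=((λz. -2) -3); E=∅; St=[addL(11)]⟩
[21] ⟨T=(λz. -2); E=∅; St=[thunk :: addL(11)]⟩
[22] ⟨T=-2; E={z↦thunk(-3, ∅)}; St=[addL(11)]⟩
→ final value 9

Answer: 9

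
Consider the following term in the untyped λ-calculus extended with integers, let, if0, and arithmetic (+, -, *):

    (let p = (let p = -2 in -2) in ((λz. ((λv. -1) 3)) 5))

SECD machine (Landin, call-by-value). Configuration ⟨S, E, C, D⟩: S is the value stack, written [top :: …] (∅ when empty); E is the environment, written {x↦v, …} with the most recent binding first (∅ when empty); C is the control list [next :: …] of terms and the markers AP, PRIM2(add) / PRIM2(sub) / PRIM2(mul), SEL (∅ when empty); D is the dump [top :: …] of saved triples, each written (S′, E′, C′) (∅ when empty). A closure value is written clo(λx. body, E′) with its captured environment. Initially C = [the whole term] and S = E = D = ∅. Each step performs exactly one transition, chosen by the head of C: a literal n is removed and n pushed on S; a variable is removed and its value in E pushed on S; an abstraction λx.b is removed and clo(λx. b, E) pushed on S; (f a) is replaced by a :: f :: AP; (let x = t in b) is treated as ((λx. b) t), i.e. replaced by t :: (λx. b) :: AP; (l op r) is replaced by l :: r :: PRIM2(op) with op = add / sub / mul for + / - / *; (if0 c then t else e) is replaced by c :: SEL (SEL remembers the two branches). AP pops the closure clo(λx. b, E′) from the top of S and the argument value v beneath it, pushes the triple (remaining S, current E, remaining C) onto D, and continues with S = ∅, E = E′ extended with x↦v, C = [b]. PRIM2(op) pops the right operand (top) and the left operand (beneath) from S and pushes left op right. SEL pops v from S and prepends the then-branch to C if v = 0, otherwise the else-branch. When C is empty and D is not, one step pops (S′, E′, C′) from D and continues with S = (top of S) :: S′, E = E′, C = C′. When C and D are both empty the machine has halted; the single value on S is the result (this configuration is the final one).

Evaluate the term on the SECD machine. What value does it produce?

Answer: -1

Execution trace:
0. [S=∅ | E=∅ | C=[(let p = (let p = -2 in -2) in ((λz. ((λv. -1) 3)) 5))] | D=∅]
1. [S=∅ | E=∅ | C=[(let p = -2 in -2) :: (λp. ((λz. ((λv. -1) 3)) 5)) :: AP] | D=∅]
2. [S=∅ | E=∅ | C=[-2 :: (λp. -2) :: AP :: (λp. ((λz. ((λv. -1) 3)) 5)) :: AP] | D=∅]
3. [S=[-2] | E=∅ | C=[(λp. -2) :: AP :: (λp. ((λz. ((λv. -1) 3)) 5)) :: AP] | D=∅]
4. [S=[clo(λp. -2, ∅) :: -2] | E=∅ | C=[AP :: (λp. ((λz. ((λv. -1) 3)) 5)) :: AP] | D=∅]
5. [S=∅ | E={p↦-2} | C=[-2] | D=[(∅, ∅, [(λp. ((λz. ((λv. -1) 3)) 5)) :: AP])]]
6. [S=[-2] | E={p↦-2} | C=∅ | D=[(∅, ∅, [(λp. ((λz. ((λv. -1) 3)) 5)) :: AP])]]
7. [S=[-2] | E=∅ | C=[(λp. ((λz. ((λv. -1) 3)) 5)) :: AP] | D=∅]
8. [S=[clo(λp. ((λz. ((λv. -1) 3)) 5), ∅) :: -2] | E=∅ | C=[AP] | D=∅]
9. [S=∅ | E={p↦-2} | C=[((λz. ((λv. -1) 3)) 5)] | D=[(∅, ∅, ∅)]]
10. [S=∅ | E={p↦-2} | C=[5 :: (λz. ((λv. -1) 3)) :: AP] | D=[(∅, ∅, ∅)]]
11. [S=[5] | E={p↦-2} | C=[(λz. ((λv. -1) 3)) :: AP] | D=[(∅, ∅, ∅)]]
12. [S=[clo(λz. ((λv. -1) 3), {p↦-2}) :: 5] | E={p↦-2} | C=[AP] | D=[(∅, ∅, ∅)]]
13. [S=∅ | E={z↦5, p↦-2} | C=[((λv. -1) 3)] | D=[(∅, {p↦-2}, ∅) :: (∅, ∅, ∅)]]
14. [S=∅ | E={z↦5, p↦-2} | C=[3 :: (λv. -1) :: AP] | D=[(∅, {p↦-2}, ∅) :: (∅, ∅, ∅)]]
15. [S=[3] | E={z↦5, p↦-2} | C=[(λv. -1) :: AP] | D=[(∅, {p↦-2}, ∅) :: (∅, ∅, ∅)]]
16. [S=[clo(λv. -1, {z↦5, p↦-2}) :: 3] | E={z↦5, p↦-2} | C=[AP] | D=[(∅, {p↦-2}, ∅) :: (∅, ∅, ∅)]]
17. [S=∅ | E={v↦3, z↦5, p↦-2} | C=[-1] | D=[(∅, {z↦5, p↦-2}, ∅) :: (∅, {p↦-2}, ∅) :: (∅, ∅, ∅)]]
18. [S=[-1] | E={v↦3, z↦5, p↦-2} | C=∅ | D=[(∅, {z↦5, p↦-2}, ∅) :: (∅, {p↦-2}, ∅) :: (∅, ∅, ∅)]]
19. [S=[-1] | E={z↦5, p↦-2} | C=∅ | D=[(∅, {p↦-2}, ∅) :: (∅, ∅, ∅)]]
20. [S=[-1] | E={p↦-2} | C=∅ | D=[(∅, ∅, ∅)]]
21. [S=[-1] | E=∅ | C=∅ | D=∅]
→ final value -1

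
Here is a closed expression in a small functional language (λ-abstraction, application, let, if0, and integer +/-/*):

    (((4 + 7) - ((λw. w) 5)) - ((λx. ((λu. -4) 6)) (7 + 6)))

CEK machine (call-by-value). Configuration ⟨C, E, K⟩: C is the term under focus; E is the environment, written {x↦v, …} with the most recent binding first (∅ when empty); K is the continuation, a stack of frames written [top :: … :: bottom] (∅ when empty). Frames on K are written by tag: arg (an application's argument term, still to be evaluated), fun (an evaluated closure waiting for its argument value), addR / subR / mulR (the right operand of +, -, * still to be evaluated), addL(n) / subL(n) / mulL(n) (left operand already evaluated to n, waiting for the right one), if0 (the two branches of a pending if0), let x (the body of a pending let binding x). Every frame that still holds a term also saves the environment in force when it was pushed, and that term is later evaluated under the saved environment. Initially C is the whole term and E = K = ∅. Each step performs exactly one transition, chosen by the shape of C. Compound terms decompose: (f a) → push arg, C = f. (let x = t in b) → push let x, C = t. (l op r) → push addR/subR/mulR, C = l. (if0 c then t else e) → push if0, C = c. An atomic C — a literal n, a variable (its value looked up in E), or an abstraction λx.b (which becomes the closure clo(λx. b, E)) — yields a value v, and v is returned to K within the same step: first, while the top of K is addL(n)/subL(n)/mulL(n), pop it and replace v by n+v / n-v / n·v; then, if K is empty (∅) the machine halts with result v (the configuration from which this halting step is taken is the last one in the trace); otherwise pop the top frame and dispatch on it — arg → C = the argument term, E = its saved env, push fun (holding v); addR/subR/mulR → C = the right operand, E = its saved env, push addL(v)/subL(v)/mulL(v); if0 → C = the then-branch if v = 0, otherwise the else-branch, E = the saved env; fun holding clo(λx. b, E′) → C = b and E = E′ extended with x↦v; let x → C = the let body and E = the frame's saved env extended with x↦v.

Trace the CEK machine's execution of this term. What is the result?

Answer: 10

Machine steps:
[0] ⟨C=(((4 + 7) - ((λw. w) 5)) - ((λx. ((λu. -4) 6)) (7 + 6))); E=∅; K=∅⟩
[1] ⟨C=((4 + 7) - ((λw. w) 5)); E=∅; K=[subR]⟩
[2] ⟨C=(4 + 7); E=∅; K=[subR :: subR]⟩
[3] ⟨C=4; E=∅; K=[addR :: subR :: subR]⟩
[4] ⟨C=7; E=∅; K=[addL(4) :: subR :: subR]⟩
[5] ⟨C=((λw. w) 5); E=∅; K=[subL(11) :: subR]⟩
[6] ⟨C=(λw. w); E=∅; K=[arg :: subL(11) :: subR]⟩
[7] ⟨C=5; E=∅; K=[fun :: subL(11) :: subR]⟩
[8] ⟨C=w; E={w↦5}; K=[subL(11) :: subR]⟩
[9] ⟨C=((λx. ((λu. -4) 6)) (7 + 6)); E=∅; K=[subL(6)]⟩
[10] ⟨C=(λx. ((λu. -4) 6)); E=∅; K=[arg :: subL(6)]⟩
[11] ⟨C=(7 + 6); E=∅; K=[fun :: subL(6)]⟩
[12] ⟨C=7; E=∅; K=[addR :: fun :: subL(6)]⟩
[13] ⟨C=6; E=∅; K=[addL(7) :: fun :: subL(6)]⟩
[14] ⟨C=((λu. -4) 6); E={x↦13}; K=[subL(6)]⟩
[15] ⟨C=(λu. -4); E={x↦13}; K=[arg :: subL(6)]⟩
[16] ⟨C=6; E={x↦13}; K=[fun :: subL(6)]⟩
[17] ⟨C=-4; E={u↦6, x↦13}; K=[subL(6)]⟩
→ final value 10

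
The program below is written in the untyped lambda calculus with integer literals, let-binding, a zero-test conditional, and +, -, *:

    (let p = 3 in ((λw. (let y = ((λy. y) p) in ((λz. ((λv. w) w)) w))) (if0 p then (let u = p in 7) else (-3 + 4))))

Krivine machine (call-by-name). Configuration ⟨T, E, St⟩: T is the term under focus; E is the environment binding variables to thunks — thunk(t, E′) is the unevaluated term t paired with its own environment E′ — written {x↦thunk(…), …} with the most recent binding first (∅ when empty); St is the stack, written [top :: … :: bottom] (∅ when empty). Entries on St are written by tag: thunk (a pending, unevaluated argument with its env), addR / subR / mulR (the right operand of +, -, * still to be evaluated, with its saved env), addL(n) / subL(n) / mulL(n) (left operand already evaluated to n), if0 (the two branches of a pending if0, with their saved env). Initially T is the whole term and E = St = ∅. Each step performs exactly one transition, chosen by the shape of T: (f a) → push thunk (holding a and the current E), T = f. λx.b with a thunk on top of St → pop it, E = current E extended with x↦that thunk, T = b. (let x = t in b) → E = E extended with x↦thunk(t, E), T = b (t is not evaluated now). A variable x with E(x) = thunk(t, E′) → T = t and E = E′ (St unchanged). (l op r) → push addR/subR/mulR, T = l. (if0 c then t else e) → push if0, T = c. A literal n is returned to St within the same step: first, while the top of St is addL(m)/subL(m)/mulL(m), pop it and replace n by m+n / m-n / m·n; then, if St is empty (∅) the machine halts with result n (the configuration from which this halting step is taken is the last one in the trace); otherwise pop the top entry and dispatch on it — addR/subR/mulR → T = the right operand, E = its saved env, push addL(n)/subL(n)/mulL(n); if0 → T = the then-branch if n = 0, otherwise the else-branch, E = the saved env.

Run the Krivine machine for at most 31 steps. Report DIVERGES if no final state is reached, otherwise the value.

Answer: 1

Execution trace:
step 0: <T=(let p = 3 in ((λw. (let y = ((λy. y) p) in ((λz. ((λv. w) w)) w))) (if0 p then (let u = p in 7) else (-3 + 4)))), E=∅, St=∅>
step 1: <T=((λw. (let y = ((λy. y) p) in ((λz. ((λv. w) w)) w))) (if0 p then (let u = p in 7) else (-3 + 4))), E={p↦thunk(3, ∅)}, St=∅>
step 2: <T=(λw. (let y = ((λy. y) p) in ((λz. ((λv. w) w)) w))), E={p↦thunk(3, ∅)}, St=[thunk]>
step 3: <T=(let y = ((λy. y) p) in ((λz. ((λv. w) w)) w)), E={w↦thunk((if0 p then (let u = p in 7) else (-3 + 4)), {p↦thunk(3, ∅)}), p↦thunk(3, ∅)}, St=∅>
step 4: <T=((λz. ((λv. w) w)) w), E={y↦thunk(((λy. y) p), {w↦thunk((if0 p then (let u = p in 7) else (-3 + 4)), {p↦thunk(3, ∅)}), p↦thunk(3, ∅)}), w↦thunk((if0 p then (let u = p in 7) else (-3 + 4)), {p↦thunk(3, ∅)}), p↦thunk(3, ∅)}, St=∅>
step 5: <T=(λz. ((λv. w) w)), E={y↦thunk(((λy. y) p), {w↦thunk((if0 p then (let u = p in 7) else (-3 + 4)), {p↦thunk(3, ∅)}), p↦thunk(3, ∅)}), w↦thunk((if0 p then (let u = p in 7) else (-3 + 4)), {p↦thunk(3, ∅)}), p↦thunk(3, ∅)}, St=[thunk]>
step 6: <T=((λv. w) w), E={z↦thunk(w, {y↦thunk(((λy. y) p), {w↦thunk((if0 p then (let u = p in 7) else (-3 + 4)), {p↦thunk(3, ∅)}), p↦thunk(3, ∅)}), w↦thunk((if0 p then (let u = p in 7) else (-3 + 4)), {p↦thunk(3, ∅)}), p↦thunk(3, ∅)}), y↦thunk(((λy. y) p), {w↦thunk((if0 p then (let u = p in 7) else (-3 + 4)), {p↦thunk(3, ∅)}), p↦thunk(3, ∅)}), w↦thunk((if0 p then (let u = p in 7) else (-3 + 4)), {p↦thunk(3, ∅)}), p↦thunk(3, ∅)}, St=∅>
step 7: <T=(λv. w), E={z↦thunk(w, {y↦thunk(((λy. y) p), {w↦thunk((if0 p then (let u = p in 7) else (-3 + 4)), {p↦thunk(3, ∅)}), p↦thunk(3, ∅)}), w↦thunk((if0 p then (let u = p in 7) else (-3 + 4)), {p↦thunk(3, ∅)}), p↦thunk(3, ∅)}), y↦thunk(((λy. y) p), {w↦thunk((if0 p then (let u = p in 7) else (-3 + 4)), {p↦thunk(3, ∅)}), p↦thunk(3, ∅)}), w↦thunk((if0 p then (let u = p in 7) else (-3 + 4)), {p↦thunk(3, ∅)}), p↦thunk(3, ∅)}, St=[thunk]>
step 8: <T=w, E={v↦thunk(w, {z↦thunk(w, {y↦thunk(((λy. y) p), {w↦thunk((if0 p then (let u = p in 7) else (-3 + 4)), {p↦thunk(3, ∅)}), p↦thunk(3, ∅)}), w↦thunk((if0 p then (let u = p in 7) else (-3 + 4)), {p↦thunk(3, ∅)}), p↦thunk(3, ∅)}), y↦thunk(((λy. y) p), {w↦thunk((if0 p then (let u = p in 7) else (-3 + 4)), {p↦thunk(3, ∅)}), p↦thunk(3, ∅)}), w↦thunk((if0 p then (let u = p in 7) else (-3 + 4)), {p↦thunk(3, ∅)}), p↦thunk(3, ∅)}), z↦thunk(w, {y↦thunk(((λy. y) p), {w↦thunk((if0 p then (let u = p in 7) else (-3 + 4)), {p↦thunk(3, ∅)}), p↦thunk(3, ∅)}), w↦thunk((if0 p then (let u = p in 7) else (-3 + 4)), {p↦thunk(3, ∅)}), p↦thunk(3, ∅)}), y↦thunk(((λy. y) p), {w↦thunk((if0 p then (let u = p in 7) else (-3 + 4)), {p↦thunk(3, ∅)}), p↦thunk(3, ∅)}), w↦thunk((if0 p then (let u = p in 7) else (-3 + 4)), {p↦thunk(3, ∅)}), p↦thunk(3, ∅)}, St=∅>
step 9: <T=(if0 p then (let u = p in 7) else (-3 + 4)), E={p↦thunk(3, ∅)}, St=∅>
step 10: <T=p, E={p↦thunk(3, ∅)}, St=[if0]>
step 11: <T=3, E=∅, St=[if0]>
step 12: <T=(-3 + 4), E={p↦thunk(3, ∅)}, St=∅>
step 13: <T=-3, E={p↦thunk(3, ∅)}, St=[addR]>
step 14: <T=4, E={p↦thunk(3, ∅)}, St=[addL(-3)]>
→ final value 1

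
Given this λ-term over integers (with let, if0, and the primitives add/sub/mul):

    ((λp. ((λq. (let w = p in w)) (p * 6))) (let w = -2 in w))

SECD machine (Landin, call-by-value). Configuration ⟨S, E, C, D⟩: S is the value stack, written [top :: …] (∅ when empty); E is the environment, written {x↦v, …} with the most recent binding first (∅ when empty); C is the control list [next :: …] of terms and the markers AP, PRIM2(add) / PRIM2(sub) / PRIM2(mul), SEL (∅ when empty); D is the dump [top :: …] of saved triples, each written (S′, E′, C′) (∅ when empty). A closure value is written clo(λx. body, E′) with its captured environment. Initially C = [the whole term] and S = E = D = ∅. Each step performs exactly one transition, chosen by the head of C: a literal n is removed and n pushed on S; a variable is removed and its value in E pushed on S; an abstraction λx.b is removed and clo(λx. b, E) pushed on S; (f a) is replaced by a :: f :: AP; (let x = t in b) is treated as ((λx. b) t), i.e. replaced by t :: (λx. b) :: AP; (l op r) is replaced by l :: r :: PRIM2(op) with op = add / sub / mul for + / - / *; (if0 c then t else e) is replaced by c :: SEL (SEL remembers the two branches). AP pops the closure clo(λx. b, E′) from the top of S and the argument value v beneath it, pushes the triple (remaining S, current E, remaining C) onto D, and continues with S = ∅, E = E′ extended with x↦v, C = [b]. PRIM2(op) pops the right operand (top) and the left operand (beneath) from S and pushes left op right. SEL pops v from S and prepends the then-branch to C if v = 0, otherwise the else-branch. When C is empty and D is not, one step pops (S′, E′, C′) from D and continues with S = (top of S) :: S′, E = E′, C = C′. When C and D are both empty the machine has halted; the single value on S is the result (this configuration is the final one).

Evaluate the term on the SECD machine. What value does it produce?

t=0: ⟨S=∅; E=∅; C=[((λp. ((λq. (let w = p in w)) (p * 6))) (let w = -2 in w))]; D=∅⟩
t=1: ⟨S=∅; E=∅; C=[(let w = -2 in w) :: (λp. ((λq. (let w = p in w)) (p * 6))) :: AP]; D=∅⟩
t=2: ⟨S=∅; E=∅; C=[-2 :: (λw. w) :: AP :: (λp. ((λq. (let w = p in w)) (p * 6))) :: AP]; D=∅⟩
t=3: ⟨S=[-2]; E=∅; C=[(λw. w) :: AP :: (λp. ((λq. (let w = p in w)) (p * 6))) :: AP]; D=∅⟩
t=4: ⟨S=[clo(λw. w, ∅) :: -2]; E=∅; C=[AP :: (λp. ((λq. (let w = p in w)) (p * 6))) :: AP]; D=∅⟩
t=5: ⟨S=∅; E={w↦-2}; C=[w]; D=[(∅, ∅, [(λp. ((λq. (let w = p in w)) (p * 6))) :: AP])]⟩
t=6: ⟨S=[-2]; E={w↦-2}; C=∅; D=[(∅, ∅, [(λp. ((λq. (let w = p in w)) (p * 6))) :: AP])]⟩
t=7: ⟨S=[-2]; E=∅; C=[(λp. ((λq. (let w = p in w)) (p * 6))) :: AP]; D=∅⟩
t=8: ⟨S=[clo(λp. ((λq. (let w = p in w)) (p * 6)), ∅) :: -2]; E=∅; C=[AP]; D=∅⟩
t=9: ⟨S=∅; E={p↦-2}; C=[((λq. (let w = p in w)) (p * 6))]; D=[(∅, ∅, ∅)]⟩
t=10: ⟨S=∅; E={p↦-2}; C=[(p * 6) :: (λq. (let w = p in w)) :: AP]; D=[(∅, ∅, ∅)]⟩
t=11: ⟨S=∅; E={p↦-2}; C=[p :: 6 :: PRIM2(mul) :: (λq. (let w = p in w)) :: AP]; D=[(∅, ∅, ∅)]⟩
t=12: ⟨S=[-2]; E={p↦-2}; C=[6 :: PRIM2(mul) :: (λq. (let w = p in w)) :: AP]; D=[(∅, ∅, ∅)]⟩
t=13: ⟨S=[6 :: -2]; E={p↦-2}; C=[PRIM2(mul) :: (λq. (let w = p in w)) :: AP]; D=[(∅, ∅, ∅)]⟩
t=14: ⟨S=[-12]; E={p↦-2}; C=[(λq. (let w = p in w)) :: AP]; D=[(∅, ∅, ∅)]⟩
t=15: ⟨S=[clo(λq. (let w = p in w), {p↦-2}) :: -12]; E={p↦-2}; C=[AP]; D=[(∅, ∅, ∅)]⟩
t=16: ⟨S=∅; E={q↦-12, p↦-2}; C=[(let w = p in w)]; D=[(∅, {p↦-2}, ∅) :: (∅, ∅, ∅)]⟩
t=17: ⟨S=∅; E={q↦-12, p↦-2}; C=[p :: (λw. w) :: AP]; D=[(∅, {p↦-2}, ∅) :: (∅, ∅, ∅)]⟩
t=18: ⟨S=[-2]; E={q↦-12, p↦-2}; C=[(λw. w) :: AP]; D=[(∅, {p↦-2}, ∅) :: (∅, ∅, ∅)]⟩
t=19: ⟨S=[clo(λw. w, {q↦-12, p↦-2}) :: -2]; E={q↦-12, p↦-2}; C=[AP]; D=[(∅, {p↦-2}, ∅) :: (∅, ∅, ∅)]⟩
t=20: ⟨S=∅; E={w↦-2, q↦-12, p↦-2}; C=[w]; D=[(∅, {q↦-12, p↦-2}, ∅) :: (∅, {p↦-2}, ∅) :: (∅, ∅, ∅)]⟩
t=21: ⟨S=[-2]; E={w↦-2, q↦-12, p↦-2}; C=∅; D=[(∅, {q↦-12, p↦-2}, ∅) :: (∅, {p↦-2}, ∅) :: (∅, ∅, ∅)]⟩
t=22: ⟨S=[-2]; E={q↦-12, p↦-2}; C=∅; D=[(∅, {p↦-2}, ∅) :: (∅, ∅, ∅)]⟩
t=23: ⟨S=[-2]; E={p↦-2}; C=∅; D=[(∅, ∅, ∅)]⟩
t=24: ⟨S=[-2]; E=∅; C=∅; D=∅⟩
→ final value -2

Answer: -2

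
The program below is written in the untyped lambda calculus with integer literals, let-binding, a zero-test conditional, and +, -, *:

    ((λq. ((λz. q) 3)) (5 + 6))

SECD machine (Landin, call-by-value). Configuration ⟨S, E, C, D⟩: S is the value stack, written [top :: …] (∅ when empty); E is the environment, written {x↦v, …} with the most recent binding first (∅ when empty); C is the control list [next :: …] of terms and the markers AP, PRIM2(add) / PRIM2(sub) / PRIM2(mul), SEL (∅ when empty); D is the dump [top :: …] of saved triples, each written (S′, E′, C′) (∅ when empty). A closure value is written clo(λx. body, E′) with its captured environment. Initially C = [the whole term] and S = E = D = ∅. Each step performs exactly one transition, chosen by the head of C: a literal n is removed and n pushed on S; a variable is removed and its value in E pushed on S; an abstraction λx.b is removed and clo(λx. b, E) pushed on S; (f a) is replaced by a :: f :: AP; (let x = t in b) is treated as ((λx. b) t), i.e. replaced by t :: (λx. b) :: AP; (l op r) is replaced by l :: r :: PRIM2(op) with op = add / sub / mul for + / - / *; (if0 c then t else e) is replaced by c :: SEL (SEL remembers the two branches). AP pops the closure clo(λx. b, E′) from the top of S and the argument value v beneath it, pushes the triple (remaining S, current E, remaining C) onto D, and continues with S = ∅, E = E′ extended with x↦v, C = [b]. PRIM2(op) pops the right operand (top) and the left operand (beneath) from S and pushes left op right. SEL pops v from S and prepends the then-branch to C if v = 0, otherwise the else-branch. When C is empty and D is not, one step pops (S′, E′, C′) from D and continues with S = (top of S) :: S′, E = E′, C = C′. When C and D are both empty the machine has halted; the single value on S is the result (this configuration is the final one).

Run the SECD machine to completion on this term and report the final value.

0. <S=∅, E=∅, C=[((λq. ((λz. q) 3)) (5 + 6))], D=∅>
1. <S=∅, E=∅, C=[(5 + 6) :: (λq. ((λz. q) 3)) :: AP], D=∅>
2. <S=∅, E=∅, C=[5 :: 6 :: PRIM2(add) :: (λq. ((λz. q) 3)) :: AP], D=∅>
3. <S=[5], E=∅, C=[6 :: PRIM2(add) :: (λq. ((λz. q) 3)) :: AP], D=∅>
4. <S=[6 :: 5], E=∅, C=[PRIM2(add) :: (λq. ((λz. q) 3)) :: AP], D=∅>
5. <S=[11], E=∅, C=[(λq. ((λz. q) 3)) :: AP], D=∅>
6. <S=[clo(λq. ((λz. q) 3), ∅) :: 11], E=∅, C=[AP], D=∅>
7. <S=∅, E={q↦11}, C=[((λz. q) 3)], D=[(∅, ∅, ∅)]>
8. <S=∅, E={q↦11}, C=[3 :: (λz. q) :: AP], D=[(∅, ∅, ∅)]>
9. <S=[3], E={q↦11}, C=[(λz. q) :: AP], D=[(∅, ∅, ∅)]>
10. <S=[clo(λz. q, {q↦11}) :: 3], E={q↦11}, C=[AP], D=[(∅, ∅, ∅)]>
11. <S=∅, E={z↦3, q↦11}, C=[q], D=[(∅, {q↦11}, ∅) :: (∅, ∅, ∅)]>
12. <S=[11], E={z↦3, q↦11}, C=∅, D=[(∅, {q↦11}, ∅) :: (∅, ∅, ∅)]>
13. <S=[11], E={q↦11}, C=∅, D=[(∅, ∅, ∅)]>
14. <S=[11], E=∅, C=∅, D=∅>
→ final value 11

Answer: 11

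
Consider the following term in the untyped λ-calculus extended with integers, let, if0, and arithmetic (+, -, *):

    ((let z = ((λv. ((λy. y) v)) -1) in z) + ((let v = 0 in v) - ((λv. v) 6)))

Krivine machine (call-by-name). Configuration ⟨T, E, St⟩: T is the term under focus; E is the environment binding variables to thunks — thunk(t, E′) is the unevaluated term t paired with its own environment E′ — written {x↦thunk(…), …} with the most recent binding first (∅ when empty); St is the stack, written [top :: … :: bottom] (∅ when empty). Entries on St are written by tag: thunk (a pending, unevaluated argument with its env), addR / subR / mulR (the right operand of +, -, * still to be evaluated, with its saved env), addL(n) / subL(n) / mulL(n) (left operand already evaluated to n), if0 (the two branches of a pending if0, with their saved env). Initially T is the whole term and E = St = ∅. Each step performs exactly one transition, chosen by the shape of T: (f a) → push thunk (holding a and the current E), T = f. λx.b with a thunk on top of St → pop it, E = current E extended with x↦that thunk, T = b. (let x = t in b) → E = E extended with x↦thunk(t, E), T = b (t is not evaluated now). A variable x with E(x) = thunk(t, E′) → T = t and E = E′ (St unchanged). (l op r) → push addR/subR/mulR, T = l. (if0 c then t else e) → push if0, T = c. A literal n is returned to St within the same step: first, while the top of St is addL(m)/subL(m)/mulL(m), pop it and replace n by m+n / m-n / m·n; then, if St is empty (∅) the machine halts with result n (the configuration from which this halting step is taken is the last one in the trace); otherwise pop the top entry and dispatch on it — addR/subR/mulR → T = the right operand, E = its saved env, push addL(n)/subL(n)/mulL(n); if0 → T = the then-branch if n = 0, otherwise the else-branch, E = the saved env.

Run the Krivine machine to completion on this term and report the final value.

0. ⟨T=((let z = ((λv. ((λy. y) v)) -1) in z) + ((let v = 0 in v) - ((λv. v) 6))); E=∅; St=∅⟩
1. ⟨T=(let z = ((λv. ((λy. y) v)) -1) in z); E=∅; St=[addR]⟩
2. ⟨T=z; E={z↦thunk(((λv. ((λy. y) v)) -1), ∅)}; St=[addR]⟩
3. ⟨T=((λv. ((λy. y) v)) -1); E=∅; St=[addR]⟩
4. ⟨T=(λv. ((λy. y) v)); E=∅; St=[thunk :: addR]⟩
5. ⟨T=((λy. y) v); E={v↦thunk(-1, ∅)}; St=[addR]⟩
6. ⟨T=(λy. y); E={v↦thunk(-1, ∅)}; St=[thunk :: addR]⟩
7. ⟨T=y; E={y↦thunk(v, {v↦thunk(-1, ∅)}), v↦thunk(-1, ∅)}; St=[addR]⟩
8. ⟨T=v; E={v↦thunk(-1, ∅)}; St=[addR]⟩
9. ⟨T=-1; E=∅; St=[addR]⟩
10. ⟨T=((let v = 0 in v) - ((λv. v) 6)); E=∅; St=[addL(-1)]⟩
11. ⟨T=(let v = 0 in v); E=∅; St=[subR :: addL(-1)]⟩
12. ⟨T=v; E={v↦thunk(0, ∅)}; St=[subR :: addL(-1)]⟩
13. ⟨T=0; E=∅; St=[subR :: addL(-1)]⟩
14. ⟨T=((λv. v) 6); E=∅; St=[subL(0) :: addL(-1)]⟩
15. ⟨T=(λv. v); E=∅; St=[thunk :: subL(0) :: addL(-1)]⟩
16. ⟨T=v; E={v↦thunk(6, ∅)}; St=[subL(0) :: addL(-1)]⟩
17. ⟨T=6; E=∅; St=[subL(0) :: addL(-1)]⟩
→ final value -7

Answer: -7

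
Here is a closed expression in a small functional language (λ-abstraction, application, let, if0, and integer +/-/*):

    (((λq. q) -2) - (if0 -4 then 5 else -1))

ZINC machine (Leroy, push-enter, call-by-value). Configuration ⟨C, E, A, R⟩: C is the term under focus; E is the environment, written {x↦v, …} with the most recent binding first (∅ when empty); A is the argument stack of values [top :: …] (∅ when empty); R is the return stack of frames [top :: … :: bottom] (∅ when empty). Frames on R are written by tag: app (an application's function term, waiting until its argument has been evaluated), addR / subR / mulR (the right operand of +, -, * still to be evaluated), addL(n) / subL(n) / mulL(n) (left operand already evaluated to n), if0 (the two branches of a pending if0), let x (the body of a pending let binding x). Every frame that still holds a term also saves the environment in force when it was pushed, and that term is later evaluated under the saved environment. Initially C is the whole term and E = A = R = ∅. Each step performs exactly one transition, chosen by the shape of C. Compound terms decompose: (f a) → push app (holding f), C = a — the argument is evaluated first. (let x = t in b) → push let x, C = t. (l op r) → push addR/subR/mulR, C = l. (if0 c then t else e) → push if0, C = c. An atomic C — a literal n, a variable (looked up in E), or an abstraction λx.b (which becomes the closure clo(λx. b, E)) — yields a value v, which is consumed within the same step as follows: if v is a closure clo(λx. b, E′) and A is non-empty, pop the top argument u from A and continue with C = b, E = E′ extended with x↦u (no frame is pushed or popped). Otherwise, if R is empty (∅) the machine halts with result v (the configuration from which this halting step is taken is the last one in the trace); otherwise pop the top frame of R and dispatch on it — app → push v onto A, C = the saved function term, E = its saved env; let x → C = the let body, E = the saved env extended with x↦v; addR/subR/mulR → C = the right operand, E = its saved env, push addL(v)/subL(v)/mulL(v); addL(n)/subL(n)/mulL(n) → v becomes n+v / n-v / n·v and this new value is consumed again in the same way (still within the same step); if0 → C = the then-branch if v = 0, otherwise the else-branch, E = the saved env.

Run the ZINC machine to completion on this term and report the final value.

Answer: -1

Derivation:
[0] ⟨C=(((λq. q) -2) - (if0 -4 then 5 else -1)); E=∅; A=∅; R=∅⟩
[1] ⟨C=((λq. q) -2); E=∅; A=∅; R=[subR]⟩
[2] ⟨C=-2; E=∅; A=∅; R=[app :: subR]⟩
[3] ⟨C=(λq. q); E=∅; A=[-2]; R=[subR]⟩
[4] ⟨C=q; E={q↦-2}; A=∅; R=[subR]⟩
[5] ⟨C=(if0 -4 then 5 else -1); E=∅; A=∅; R=[subL(-2)]⟩
[6] ⟨C=-4; E=∅; A=∅; R=[if0 :: subL(-2)]⟩
[7] ⟨C=-1; E=∅; A=∅; R=[subL(-2)]⟩
→ final value -1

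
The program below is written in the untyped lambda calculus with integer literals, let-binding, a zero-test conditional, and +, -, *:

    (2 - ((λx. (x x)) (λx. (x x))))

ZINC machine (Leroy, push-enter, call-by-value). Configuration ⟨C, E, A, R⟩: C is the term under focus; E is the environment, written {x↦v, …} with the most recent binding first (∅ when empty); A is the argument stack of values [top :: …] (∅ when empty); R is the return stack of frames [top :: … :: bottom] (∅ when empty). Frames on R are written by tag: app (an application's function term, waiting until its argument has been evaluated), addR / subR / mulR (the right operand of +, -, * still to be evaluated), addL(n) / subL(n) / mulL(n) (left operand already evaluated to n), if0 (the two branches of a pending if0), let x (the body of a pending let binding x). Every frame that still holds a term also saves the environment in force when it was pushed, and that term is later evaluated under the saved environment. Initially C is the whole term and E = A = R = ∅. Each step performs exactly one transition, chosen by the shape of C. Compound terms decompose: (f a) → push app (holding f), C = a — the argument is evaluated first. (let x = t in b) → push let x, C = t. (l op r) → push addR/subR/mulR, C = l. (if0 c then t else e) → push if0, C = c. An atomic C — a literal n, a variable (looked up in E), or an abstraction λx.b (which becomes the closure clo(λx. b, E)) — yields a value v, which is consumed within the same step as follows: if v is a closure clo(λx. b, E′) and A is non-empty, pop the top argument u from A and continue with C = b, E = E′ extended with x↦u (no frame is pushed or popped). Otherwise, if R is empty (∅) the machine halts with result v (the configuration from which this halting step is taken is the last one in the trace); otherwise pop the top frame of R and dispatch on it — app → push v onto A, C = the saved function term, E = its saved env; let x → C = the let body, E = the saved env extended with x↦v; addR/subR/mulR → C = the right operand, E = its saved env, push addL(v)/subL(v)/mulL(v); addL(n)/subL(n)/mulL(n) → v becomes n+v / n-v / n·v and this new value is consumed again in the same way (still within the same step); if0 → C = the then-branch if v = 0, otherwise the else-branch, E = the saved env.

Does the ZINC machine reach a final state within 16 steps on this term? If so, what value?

Answer: DIVERGES (no final state within 16 steps)

Derivation:
0. ⟨C=(2 - ((λx. (x x)) (λx. (x x)))); E=∅; A=∅; R=∅⟩
1. ⟨C=2; E=∅; A=∅; R=[subR]⟩
2. ⟨C=((λx. (x x)) (λx. (x x))); E=∅; A=∅; R=[subL(2)]⟩
3. ⟨C=(λx. (x x)); E=∅; A=∅; R=[app :: subL(2)]⟩
4. ⟨C=(λx. (x x)); E=∅; A=[clo(λx. (x x), ∅)]; R=[subL(2)]⟩
5. ⟨C=(x x); E={x↦clo(λx. (x x), ∅)}; A=∅; R=[subL(2)]⟩
6. ⟨C=x; E={x↦clo(λx. (x x), ∅)}; A=∅; R=[app :: subL(2)]⟩
7. ⟨C=x; E={x↦clo(λx. (x x), ∅)}; A=[clo(λx. (x x), ∅)]; R=[subL(2)]⟩
… configuration repeats with period 3 (steps 5–7 recur indefinitely) …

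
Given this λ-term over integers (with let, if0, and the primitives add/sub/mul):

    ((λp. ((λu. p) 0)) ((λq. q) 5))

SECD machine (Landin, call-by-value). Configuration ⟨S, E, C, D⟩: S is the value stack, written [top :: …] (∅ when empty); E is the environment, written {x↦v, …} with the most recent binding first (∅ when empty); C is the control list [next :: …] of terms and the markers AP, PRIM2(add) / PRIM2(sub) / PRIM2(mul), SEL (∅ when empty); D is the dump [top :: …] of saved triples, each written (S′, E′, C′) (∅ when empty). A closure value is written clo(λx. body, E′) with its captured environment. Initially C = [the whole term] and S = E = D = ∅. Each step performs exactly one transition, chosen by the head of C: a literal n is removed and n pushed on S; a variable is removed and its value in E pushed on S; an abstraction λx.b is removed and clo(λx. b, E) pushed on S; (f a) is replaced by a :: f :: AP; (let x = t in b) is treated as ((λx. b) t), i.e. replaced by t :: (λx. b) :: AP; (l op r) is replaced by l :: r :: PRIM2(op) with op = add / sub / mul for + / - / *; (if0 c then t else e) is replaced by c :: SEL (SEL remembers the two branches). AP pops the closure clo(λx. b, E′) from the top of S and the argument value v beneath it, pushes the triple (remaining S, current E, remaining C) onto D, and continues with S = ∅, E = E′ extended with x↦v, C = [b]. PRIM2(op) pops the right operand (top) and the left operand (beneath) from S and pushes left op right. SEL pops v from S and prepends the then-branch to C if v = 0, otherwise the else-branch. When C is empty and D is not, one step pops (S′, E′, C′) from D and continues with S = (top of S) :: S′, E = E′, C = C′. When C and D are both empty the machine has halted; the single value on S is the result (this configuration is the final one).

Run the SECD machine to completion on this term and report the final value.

[0] [S=∅ | E=∅ | C=[((λp. ((λu. p) 0)) ((λq. q) 5))] | D=∅]
[1] [S=∅ | E=∅ | C=[((λq. q) 5) :: (λp. ((λu. p) 0)) :: AP] | D=∅]
[2] [S=∅ | E=∅ | C=[5 :: (λq. q) :: AP :: (λp. ((λu. p) 0)) :: AP] | D=∅]
[3] [S=[5] | E=∅ | C=[(λq. q) :: AP :: (λp. ((λu. p) 0)) :: AP] | D=∅]
[4] [S=[clo(λq. q, ∅) :: 5] | E=∅ | C=[AP :: (λp. ((λu. p) 0)) :: AP] | D=∅]
[5] [S=∅ | E={q↦5} | C=[q] | D=[(∅, ∅, [(λp. ((λu. p) 0)) :: AP])]]
[6] [S=[5] | E={q↦5} | C=∅ | D=[(∅, ∅, [(λp. ((λu. p) 0)) :: AP])]]
[7] [S=[5] | E=∅ | C=[(λp. ((λu. p) 0)) :: AP] | D=∅]
[8] [S=[clo(λp. ((λu. p) 0), ∅) :: 5] | E=∅ | C=[AP] | D=∅]
[9] [S=∅ | E={p↦5} | C=[((λu. p) 0)] | D=[(∅, ∅, ∅)]]
[10] [S=∅ | E={p↦5} | C=[0 :: (λu. p) :: AP] | D=[(∅, ∅, ∅)]]
[11] [S=[0] | E={p↦5} | C=[(λu. p) :: AP] | D=[(∅, ∅, ∅)]]
[12] [S=[clo(λu. p, {p↦5}) :: 0] | E={p↦5} | C=[AP] | D=[(∅, ∅, ∅)]]
[13] [S=∅ | E={u↦0, p↦5} | C=[p] | D=[(∅, {p↦5}, ∅) :: (∅, ∅, ∅)]]
[14] [S=[5] | E={u↦0, p↦5} | C=∅ | D=[(∅, {p↦5}, ∅) :: (∅, ∅, ∅)]]
[15] [S=[5] | E={p↦5} | C=∅ | D=[(∅, ∅, ∅)]]
[16] [S=[5] | E=∅ | C=∅ | D=∅]
→ final value 5

Answer: 5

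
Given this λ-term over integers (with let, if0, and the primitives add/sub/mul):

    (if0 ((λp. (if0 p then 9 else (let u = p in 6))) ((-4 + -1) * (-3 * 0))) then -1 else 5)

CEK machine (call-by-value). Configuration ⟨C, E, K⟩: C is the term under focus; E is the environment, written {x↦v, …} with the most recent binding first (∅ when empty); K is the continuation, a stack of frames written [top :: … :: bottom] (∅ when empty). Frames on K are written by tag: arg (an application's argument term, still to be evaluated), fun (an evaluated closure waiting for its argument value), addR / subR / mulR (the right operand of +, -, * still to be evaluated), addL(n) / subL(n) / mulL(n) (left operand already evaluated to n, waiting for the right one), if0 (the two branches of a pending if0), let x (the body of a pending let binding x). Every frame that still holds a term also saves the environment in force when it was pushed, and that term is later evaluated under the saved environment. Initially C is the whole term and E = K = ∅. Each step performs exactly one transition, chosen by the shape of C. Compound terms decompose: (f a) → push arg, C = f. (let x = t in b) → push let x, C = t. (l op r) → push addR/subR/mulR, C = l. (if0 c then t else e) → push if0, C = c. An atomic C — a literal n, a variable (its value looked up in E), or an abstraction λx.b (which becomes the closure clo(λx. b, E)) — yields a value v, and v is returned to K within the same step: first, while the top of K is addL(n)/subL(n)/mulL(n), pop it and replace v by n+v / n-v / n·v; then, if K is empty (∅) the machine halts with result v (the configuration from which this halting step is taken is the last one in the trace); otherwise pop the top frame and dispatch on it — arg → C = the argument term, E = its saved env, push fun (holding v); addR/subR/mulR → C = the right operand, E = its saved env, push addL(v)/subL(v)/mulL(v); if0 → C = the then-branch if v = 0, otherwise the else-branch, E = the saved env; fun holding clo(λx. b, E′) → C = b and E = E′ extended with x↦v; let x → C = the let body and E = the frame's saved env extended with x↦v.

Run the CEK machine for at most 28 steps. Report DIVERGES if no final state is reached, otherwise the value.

Answer: 5

Machine steps:
t=0: [C=(if0 ((λp. (if0 p then 9 else (let u = p in 6))) ((-4 + -1) * (-3 * 0))) then -1 else 5) | E=∅ | K=∅]
t=1: [C=((λp. (if0 p then 9 else (let u = p in 6))) ((-4 + -1) * (-3 * 0))) | E=∅ | K=[if0]]
t=2: [C=(λp. (if0 p then 9 else (let u = p in 6))) | E=∅ | K=[arg :: if0]]
t=3: [C=((-4 + -1) * (-3 * 0)) | E=∅ | K=[fun :: if0]]
t=4: [C=(-4 + -1) | E=∅ | K=[mulR :: fun :: if0]]
t=5: [C=-4 | E=∅ | K=[addR :: mulR :: fun :: if0]]
t=6: [C=-1 | E=∅ | K=[addL(-4) :: mulR :: fun :: if0]]
t=7: [C=(-3 * 0) | E=∅ | K=[mulL(-5) :: fun :: if0]]
t=8: [C=-3 | E=∅ | K=[mulR :: mulL(-5) :: fun :: if0]]
t=9: [C=0 | E=∅ | K=[mulL(-3) :: mulL(-5) :: fun :: if0]]
t=10: [C=(if0 p then 9 else (let u = p in 6)) | E={p↦0} | K=[if0]]
t=11: [C=p | E={p↦0} | K=[if0 :: if0]]
t=12: [C=9 | E={p↦0} | K=[if0]]
t=13: [C=5 | E=∅ | K=∅]
→ final value 5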